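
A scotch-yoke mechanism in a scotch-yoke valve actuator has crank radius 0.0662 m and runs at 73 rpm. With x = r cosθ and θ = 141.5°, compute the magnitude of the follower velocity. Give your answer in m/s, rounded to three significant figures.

ω = 7.645 rad/s (from 73 rpm).
x = r cosθ ⇒ ẋ = −rω sinθ.
|v| = rω|sinθ| = 0.0662·7.645·|sin 141.5°| = 0.31504 m/s.

0.315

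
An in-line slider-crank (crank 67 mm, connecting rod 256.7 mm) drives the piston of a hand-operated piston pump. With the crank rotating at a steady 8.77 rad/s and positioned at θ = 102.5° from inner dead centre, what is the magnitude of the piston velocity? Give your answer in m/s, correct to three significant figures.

0.540

ω = 8.77 rad/s
For an in-line slider-crank, x = r cosθ + √(L² − r² sin²θ), so v = −rω sinθ·[1 + r cosθ/√(L² − r² sin²θ)].
With r = 0.067 m, L = 0.2567 m, θ = 102.5°: √(L² − r² sin²θ) = 0.24823 m.
v = −0.067·8.77·0.97630·[1 + 0.067·-0.21644/0.24823] = -0.54015 m/s.
|v| = 0.54015 m/s.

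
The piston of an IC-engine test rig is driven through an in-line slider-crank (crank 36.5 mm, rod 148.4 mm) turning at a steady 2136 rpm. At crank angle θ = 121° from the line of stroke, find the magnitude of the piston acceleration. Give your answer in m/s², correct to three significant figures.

1150

ω = 2π·2136/60 = 223.7 rad/s
x(θ) = r cosθ + √(L² − r² sin²θ); with ω constant, a = ω²·d²x/dθ².
d²x/dθ² = −r cosθ − r²(cos2θ)/√u − r⁴ sin²2θ/(4u^{3/2}),  u = L² − r² sin²θ = 0.0210437 m².
Substituting r = 0.0365 m, L = 0.1484 m, θ = 121°: d²x/dθ² = +0.022997 m.
a = ω²·d²x/dθ² = (223.7)²·(+0.022997) = +1150.6 m/s²;  |a| = 1150.6 m/s².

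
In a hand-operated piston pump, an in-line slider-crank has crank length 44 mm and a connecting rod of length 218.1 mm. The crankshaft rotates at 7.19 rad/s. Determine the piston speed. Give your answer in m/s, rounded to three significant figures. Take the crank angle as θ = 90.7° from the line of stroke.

0.316

ω = 7.19 rad/s
For an in-line slider-crank, x = r cosθ + √(L² − r² sin²θ), so v = −rω sinθ·[1 + r cosθ/√(L² − r² sin²θ)].
With r = 0.044 m, L = 0.2181 m, θ = 90.7°: √(L² − r² sin²θ) = 0.21362 m.
v = −0.044·7.19·0.99993·[1 + 0.044·-0.01222/0.21362] = -0.31554 m/s.
|v| = 0.31554 m/s.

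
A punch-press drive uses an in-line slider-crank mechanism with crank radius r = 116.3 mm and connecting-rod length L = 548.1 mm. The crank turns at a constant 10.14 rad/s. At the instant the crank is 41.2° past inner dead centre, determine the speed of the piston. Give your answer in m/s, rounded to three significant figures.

ω = 10.14 rad/s
For an in-line slider-crank, x = r cosθ + √(L² − r² sin²θ), so v = −rω sinθ·[1 + r cosθ/√(L² − r² sin²θ)].
With r = 0.1163 m, L = 0.5481 m, θ = 41.2°: √(L² − r² sin²θ) = 0.54272 m.
v = −0.1163·10.14·0.65869·[1 + 0.1163·0.75241/0.54272] = -0.90203 m/s.
|v| = 0.90203 m/s.

0.902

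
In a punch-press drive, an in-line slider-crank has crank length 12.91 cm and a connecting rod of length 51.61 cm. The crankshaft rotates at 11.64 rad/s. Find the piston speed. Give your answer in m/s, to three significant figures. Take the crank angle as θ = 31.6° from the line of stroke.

0.957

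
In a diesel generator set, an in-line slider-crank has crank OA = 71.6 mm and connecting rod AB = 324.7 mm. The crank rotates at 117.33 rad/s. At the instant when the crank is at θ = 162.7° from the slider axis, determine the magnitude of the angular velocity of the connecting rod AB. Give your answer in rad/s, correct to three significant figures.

ω = 117.3 rad/s
The rod makes angle φ with the slider axis where L sinφ = r sinθ; differentiating, L cosφ·φ̇ = r ω cosθ.
L cosφ = √(L² − r² sin²θ) = 0.324 m.
|ω_rod| = r ω |cosθ| / √(L² − r² sin²θ) = 0.0716·117.3·0.95476/0.324 = 24.755 rad/s.

24.8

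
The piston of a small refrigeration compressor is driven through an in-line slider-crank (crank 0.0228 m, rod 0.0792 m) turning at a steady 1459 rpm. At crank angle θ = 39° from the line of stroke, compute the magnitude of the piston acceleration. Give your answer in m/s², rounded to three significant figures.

ω = 2π·1459/60 = 152.8 rad/s
x(θ) = r cosθ + √(L² − r² sin²θ); with ω constant, a = ω²·d²x/dθ².
d²x/dθ² = −r cosθ − r²(cos2θ)/√u − r⁴ sin²2θ/(4u^{3/2}),  u = L² − r² sin²θ = 0.00606676 m².
Substituting r = 0.0228 m, L = 0.0792 m, θ = 39°: d²x/dθ² = -0.019243 m.
a = ω²·d²x/dθ² = (152.8)²·(-0.019243) = -449.21 m/s²;  |a| = 449.21 m/s².

449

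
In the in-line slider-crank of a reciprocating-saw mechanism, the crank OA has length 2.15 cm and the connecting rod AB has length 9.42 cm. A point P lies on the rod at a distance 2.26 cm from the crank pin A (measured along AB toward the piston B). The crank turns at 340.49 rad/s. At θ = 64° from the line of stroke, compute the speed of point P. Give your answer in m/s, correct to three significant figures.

7.17

ω = 340.5 rad/s.  Crank-pin speed |V_A| = rω = 7.3205 m/s, perpendicular to OA.
Rod angle: sinφ = −(r/L) sinθ ⇒ φ = -11.838°; ω_rod = −rω cosθ/√(L²−r²sin²θ) = -34.807 rad/s.
V_P = V_A + ω_rod × AP, with AP = 0.0226 m along the rod.
Components: V_Px = −rω sinθ − a·ω_rod·sinφ = -6.741 m/s;  V_Py = rω cosθ + a·ω_rod·cosφ = +2.4392 m/s.
|V_P| = √(V_Px² + V_Py²) = 7.1688 m/s.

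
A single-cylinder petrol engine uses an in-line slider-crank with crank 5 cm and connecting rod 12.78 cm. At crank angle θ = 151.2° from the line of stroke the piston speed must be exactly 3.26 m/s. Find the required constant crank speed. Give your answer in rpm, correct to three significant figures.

For an in-line slider-crank, |v_piston| = rω|sinθ|·[1 + r cosθ/√(L² − r² sin²θ)].
With r = 0.05 m, L = 0.1278 m, θ = 151.2°: the bracketed kinematic factor |dx/dθ| = 0.015679 m.
ω = v/|dx/dθ| = 3.26/0.015679 = 207.93 rad/s.
N = 60ω/(2π) = 1985.5 rpm.

1990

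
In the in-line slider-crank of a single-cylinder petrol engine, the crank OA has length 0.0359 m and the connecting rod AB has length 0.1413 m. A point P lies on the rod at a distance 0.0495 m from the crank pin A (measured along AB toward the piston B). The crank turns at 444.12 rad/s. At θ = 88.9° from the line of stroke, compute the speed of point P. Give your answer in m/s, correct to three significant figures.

ω = 444.1 rad/s.  Crank-pin speed |V_A| = rω = 15.944 m/s, perpendicular to OA.
Rod angle: sinφ = −(r/L) sinθ ⇒ φ = -14.716°; ω_rod = −rω cosθ/√(L²−r²sin²θ) = -2.2397 rad/s.
V_P = V_A + ω_rod × AP, with AP = 0.0495 m along the rod.
Components: V_Px = −rω sinθ − a·ω_rod·sinφ = -15.969 m/s;  V_Py = rω cosθ + a·ω_rod·cosφ = +0.19886 m/s.
|V_P| = √(V_Px² + V_Py²) = 15.97 m/s.

16.0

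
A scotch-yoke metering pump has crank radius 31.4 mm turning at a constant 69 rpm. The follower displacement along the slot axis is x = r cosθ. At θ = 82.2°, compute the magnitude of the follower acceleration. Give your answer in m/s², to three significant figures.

0.222

ω = 7.226 rad/s (from 69 rpm).
x = r cosθ ⇒ ẍ = −rω² cosθ (ω constant).
|a| = rω²|cosθ| = 0.0314·(7.226)²·|cos 82.2°| = 0.22249 m/s².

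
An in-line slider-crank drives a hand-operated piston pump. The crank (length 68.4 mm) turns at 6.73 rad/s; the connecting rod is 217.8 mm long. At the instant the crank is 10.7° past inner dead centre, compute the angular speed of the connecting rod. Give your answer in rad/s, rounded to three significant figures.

2.08

ω = 6.73 rad/s
The rod makes angle φ with the slider axis where L sinφ = r sinθ; differentiating, L cosφ·φ̇ = r ω cosθ.
L cosφ = √(L² − r² sin²θ) = 0.21743 m.
|ω_rod| = r ω |cosθ| / √(L² − r² sin²θ) = 0.0684·6.73·0.98261/0.21743 = 2.0803 rad/s.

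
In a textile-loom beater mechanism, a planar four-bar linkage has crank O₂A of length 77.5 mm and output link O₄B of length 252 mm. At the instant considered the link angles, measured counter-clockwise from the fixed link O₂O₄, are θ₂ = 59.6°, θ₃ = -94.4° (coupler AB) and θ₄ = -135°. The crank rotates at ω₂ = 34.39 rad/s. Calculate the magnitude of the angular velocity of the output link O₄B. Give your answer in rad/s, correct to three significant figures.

7.12

ω₂ = 34.39 rad/s
Differentiating the loop-closure r₂e^{iθ₂}+r₃e^{iθ₃}=r₁+r₄e^{iθ₄} gives r₂ω₂e^{iθ₂}+r₃ω₃e^{iθ₃}=r₄ω₄e^{iθ₄}.
Eliminating the other unknown: ω₄ = r₂ω₂ sin(θ₂−θ₃) / [r₄ sin(θ₄−θ₃)].
Numerator sine = +0.43837; denominator sine = -0.65077.
Result = 0.0775·34.39·(+0.43837) / (0.252·(-0.65077)) = -7.1243 rad/s; magnitude 7.1243 rad/s.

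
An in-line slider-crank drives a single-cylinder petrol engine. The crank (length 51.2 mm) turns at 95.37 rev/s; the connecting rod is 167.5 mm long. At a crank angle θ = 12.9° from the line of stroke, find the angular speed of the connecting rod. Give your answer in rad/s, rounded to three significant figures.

179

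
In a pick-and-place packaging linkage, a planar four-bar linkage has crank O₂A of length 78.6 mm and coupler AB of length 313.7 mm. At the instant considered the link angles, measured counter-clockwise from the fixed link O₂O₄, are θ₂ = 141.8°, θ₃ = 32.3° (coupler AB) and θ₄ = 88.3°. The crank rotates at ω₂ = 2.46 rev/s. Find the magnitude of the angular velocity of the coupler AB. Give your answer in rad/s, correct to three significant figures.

ω₂ = 15.46 rad/s (from 2.46 rev/s).
Differentiating the loop-closure r₂e^{iθ₂}+r₃e^{iθ₃}=r₁+r₄e^{iθ₄} gives r₂ω₂e^{iθ₂}+r₃ω₃e^{iθ₃}=r₄ω₄e^{iθ₄}.
Eliminating the other unknown: ω₃ = r₂ω₂ sin(θ₄−θ₂) / [r₃ sin(θ₃−θ₄)].
Numerator sine = -0.80386; denominator sine = -0.82904.
Result = 0.0786·15.46·(-0.80386) / (0.3137·(-0.82904)) = +3.7552 rad/s; magnitude 3.7552 rad/s.

3.76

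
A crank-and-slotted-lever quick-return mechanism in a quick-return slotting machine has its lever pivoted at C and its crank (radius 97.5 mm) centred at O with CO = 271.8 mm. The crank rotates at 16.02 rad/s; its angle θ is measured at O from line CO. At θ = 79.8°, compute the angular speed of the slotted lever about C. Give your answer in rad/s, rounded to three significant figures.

2.45

ω = 16.02 rad/s
Crank pin A relative to C: A = (d + r cosθ, r sinθ); lever angle φ = atan2(r sinθ, d + r cosθ).
Differentiating tanφ: φ̇ = rω(d cosθ + r)/(d² + r² + 2dr cosθ).
d² + r² + 2dr cosθ = |CA|² = 0.0927672 m²;  d cosθ + r = +0.14563 m.
|ω_lever| = |0.0975·16.02·+0.14563| / 0.0927672 = 2.452 rad/s.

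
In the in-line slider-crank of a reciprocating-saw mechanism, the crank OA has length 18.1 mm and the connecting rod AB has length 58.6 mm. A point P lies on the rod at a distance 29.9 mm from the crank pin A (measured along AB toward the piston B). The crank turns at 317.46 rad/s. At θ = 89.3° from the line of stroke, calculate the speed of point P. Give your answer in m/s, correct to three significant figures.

5.76

ω = 317.5 rad/s.  Crank-pin speed |V_A| = rω = 5.746 m/s, perpendicular to OA.
Rod angle: sinφ = −(r/L) sinθ ⇒ φ = -17.990°; ω_rod = −rω cosθ/√(L²−r²sin²θ) = -1.2595 rad/s.
V_P = V_A + ω_rod × AP, with AP = 0.0299 m along the rod.
Components: V_Px = −rω sinθ − a·ω_rod·sinφ = -5.7572 m/s;  V_Py = rω cosθ + a·ω_rod·cosφ = +0.034381 m/s.
|V_P| = √(V_Px² + V_Py²) = 5.7573 m/s.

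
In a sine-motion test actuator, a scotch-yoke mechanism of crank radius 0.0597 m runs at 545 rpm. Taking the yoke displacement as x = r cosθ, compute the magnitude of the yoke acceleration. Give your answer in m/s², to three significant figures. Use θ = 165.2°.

188

ω = 57.07 rad/s (from 545 rpm).
x = r cosθ ⇒ ẍ = −rω² cosθ (ω constant).
|a| = rω²|cosθ| = 0.0597·(57.07)²·|cos 165.2°| = 188.01 m/s².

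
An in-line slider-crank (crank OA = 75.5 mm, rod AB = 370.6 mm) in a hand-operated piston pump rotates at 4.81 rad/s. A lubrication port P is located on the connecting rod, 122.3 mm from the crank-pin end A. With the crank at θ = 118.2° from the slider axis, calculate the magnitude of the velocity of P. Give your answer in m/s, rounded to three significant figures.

ω = 4.81 rad/s.  Crank-pin speed |V_A| = rω = 0.36315 m/s, perpendicular to OA.
Rod angle: sinφ = −(r/L) sinθ ⇒ φ = -10.343°; ω_rod = −rω cosθ/√(L²−r²sin²θ) = +0.47071 rad/s.
V_P = V_A + ω_rod × AP, with AP = 0.1223 m along the rod.
Components: V_Px = −rω sinθ − a·ω_rod·sinφ = -0.30971 m/s;  V_Py = rω cosθ + a·ω_rod·cosφ = -0.11498 m/s.
|V_P| = √(V_Px² + V_Py²) = 0.33037 m/s.

0.330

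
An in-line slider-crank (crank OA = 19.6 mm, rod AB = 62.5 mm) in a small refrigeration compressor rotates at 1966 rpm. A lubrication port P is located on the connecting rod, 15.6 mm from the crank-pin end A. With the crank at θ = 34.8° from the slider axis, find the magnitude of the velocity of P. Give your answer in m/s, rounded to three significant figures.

3.49

ω = 205.9 rad/s.  Crank-pin speed |V_A| = rω = 4.0352 m/s, perpendicular to OA.
Rod angle: sinφ = −(r/L) sinθ ⇒ φ = -10.310°; ω_rod = −rω cosθ/√(L²−r²sin²θ) = -53.886 rad/s.
V_P = V_A + ω_rod × AP, with AP = 0.0156 m along the rod.
Components: V_Px = −rω sinθ − a·ω_rod·sinφ = -2.4534 m/s;  V_Py = rω cosθ + a·ω_rod·cosφ = +2.4865 m/s.
|V_P| = √(V_Px² + V_Py²) = 3.4931 m/s.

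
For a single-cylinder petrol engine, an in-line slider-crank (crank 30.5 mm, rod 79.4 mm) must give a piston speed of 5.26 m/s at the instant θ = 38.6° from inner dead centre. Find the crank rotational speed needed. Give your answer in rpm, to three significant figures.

2020

For an in-line slider-crank, |v_piston| = rω|sinθ|·[1 + r cosθ/√(L² − r² sin²θ)].
With r = 0.0305 m, L = 0.0794 m, θ = 38.6°: the bracketed kinematic factor |dx/dθ| = 0.024912 m.
ω = v/|dx/dθ| = 5.26/0.024912 = 211.14 rad/s.
N = 60ω/(2π) = 2016.3 rpm.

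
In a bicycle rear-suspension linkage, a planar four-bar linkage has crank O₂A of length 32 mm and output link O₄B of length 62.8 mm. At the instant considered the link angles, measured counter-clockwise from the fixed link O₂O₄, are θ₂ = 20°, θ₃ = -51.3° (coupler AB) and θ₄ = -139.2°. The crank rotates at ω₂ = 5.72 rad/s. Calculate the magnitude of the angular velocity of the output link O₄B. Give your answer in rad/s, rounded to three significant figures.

ω₂ = 5.72 rad/s
Differentiating the loop-closure r₂e^{iθ₂}+r₃e^{iθ₃}=r₁+r₄e^{iθ₄} gives r₂ω₂e^{iθ₂}+r₃ω₃e^{iθ₃}=r₄ω₄e^{iθ₄}.
Eliminating the other unknown: ω₄ = r₂ω₂ sin(θ₂−θ₃) / [r₄ sin(θ₄−θ₃)].
Numerator sine = +0.94721; denominator sine = -0.99933.
Result = 0.032·5.72·(+0.94721) / (0.0628·(-0.99933)) = -2.7626 rad/s; magnitude 2.7626 rad/s.

2.76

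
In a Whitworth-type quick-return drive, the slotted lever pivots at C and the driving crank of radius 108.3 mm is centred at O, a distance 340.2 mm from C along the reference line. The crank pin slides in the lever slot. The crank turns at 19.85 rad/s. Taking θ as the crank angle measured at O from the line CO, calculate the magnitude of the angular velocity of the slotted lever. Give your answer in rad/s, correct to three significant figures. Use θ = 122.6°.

1.84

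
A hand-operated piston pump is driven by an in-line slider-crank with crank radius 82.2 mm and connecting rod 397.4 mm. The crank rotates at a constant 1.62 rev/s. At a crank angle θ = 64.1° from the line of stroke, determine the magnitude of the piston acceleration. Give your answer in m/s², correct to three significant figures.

2.62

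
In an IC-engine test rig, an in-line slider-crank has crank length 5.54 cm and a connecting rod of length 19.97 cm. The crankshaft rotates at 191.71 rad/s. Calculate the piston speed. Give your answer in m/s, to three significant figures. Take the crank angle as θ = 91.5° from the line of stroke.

10.5

ω = 191.7 rad/s
For an in-line slider-crank, x = r cosθ + √(L² − r² sin²θ), so v = −rω sinθ·[1 + r cosθ/√(L² − r² sin²θ)].
With r = 0.0554 m, L = 0.1997 m, θ = 91.5°: √(L² − r² sin²θ) = 0.19187 m.
v = −0.0554·191.7·0.99966·[1 + 0.0554·-0.02618/0.19187] = -10.537 m/s.
|v| = 10.537 m/s.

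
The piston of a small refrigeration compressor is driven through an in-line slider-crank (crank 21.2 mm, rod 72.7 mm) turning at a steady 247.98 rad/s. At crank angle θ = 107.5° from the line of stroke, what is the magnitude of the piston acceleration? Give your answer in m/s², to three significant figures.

713

ω = 248 rad/s
x(θ) = r cosθ + √(L² − r² sin²θ); with ω constant, a = ω²·d²x/dθ².
d²x/dθ² = −r cosθ − r²(cos2θ)/√u − r⁴ sin²2θ/(4u^{3/2}),  u = L² − r² sin²θ = 0.00487649 m².
Substituting r = 0.0212 m, L = 0.0727 m, θ = 107.5°: d²x/dθ² = +0.011598 m.
a = ω²·d²x/dθ² = (248)²·(+0.011598) = +713.22 m/s²;  |a| = 713.22 m/s².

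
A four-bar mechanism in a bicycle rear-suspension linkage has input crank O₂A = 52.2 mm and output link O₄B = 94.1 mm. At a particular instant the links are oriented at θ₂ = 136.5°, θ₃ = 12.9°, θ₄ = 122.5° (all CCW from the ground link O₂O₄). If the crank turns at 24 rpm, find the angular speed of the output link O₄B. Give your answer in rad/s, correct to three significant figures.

1.23

ω₂ = 2.513 rad/s (from 24 rpm).
Differentiating the loop-closure r₂e^{iθ₂}+r₃e^{iθ₃}=r₁+r₄e^{iθ₄} gives r₂ω₂e^{iθ₂}+r₃ω₃e^{iθ₃}=r₄ω₄e^{iθ₄}.
Eliminating the other unknown: ω₄ = r₂ω₂ sin(θ₂−θ₃) / [r₄ sin(θ₄−θ₃)].
Numerator sine = +0.83292; denominator sine = +0.94206.
Result = 0.0522·2.513·(+0.83292) / (0.0941·(+0.94206)) = +1.2327 rad/s; magnitude 1.2327 rad/s.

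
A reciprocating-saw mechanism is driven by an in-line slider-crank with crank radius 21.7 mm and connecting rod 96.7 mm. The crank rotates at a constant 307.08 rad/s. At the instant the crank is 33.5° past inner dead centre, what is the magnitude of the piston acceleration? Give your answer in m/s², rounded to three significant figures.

1890

ω = 307.1 rad/s
x(θ) = r cosθ + √(L² − r² sin²θ); with ω constant, a = ω²·d²x/dθ².
d²x/dθ² = −r cosθ − r²(cos2θ)/√u − r⁴ sin²2θ/(4u^{3/2}),  u = L² − r² sin²θ = 0.00920744 m².
Substituting r = 0.0217 m, L = 0.0967 m, θ = 33.5°: d²x/dθ² = -0.020066 m.
a = ω²·d²x/dθ² = (307.1)²·(-0.020066) = -1892.2 m/s²;  |a| = 1892.2 m/s².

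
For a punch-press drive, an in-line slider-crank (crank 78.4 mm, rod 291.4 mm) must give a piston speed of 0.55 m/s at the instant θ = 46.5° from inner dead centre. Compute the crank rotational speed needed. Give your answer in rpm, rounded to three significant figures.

77.7

For an in-line slider-crank, |v_piston| = rω|sinθ|·[1 + r cosθ/√(L² − r² sin²θ)].
With r = 0.0784 m, L = 0.2914 m, θ = 46.5°: the bracketed kinematic factor |dx/dθ| = 0.067608 m.
ω = v/|dx/dθ| = 0.55/0.067608 = 8.1351 rad/s.
N = 60ω/(2π) = 77.685 rpm.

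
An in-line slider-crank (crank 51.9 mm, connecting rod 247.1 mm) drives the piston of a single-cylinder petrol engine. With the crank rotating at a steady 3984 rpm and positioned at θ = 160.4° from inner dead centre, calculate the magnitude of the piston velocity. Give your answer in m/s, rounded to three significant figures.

5.82

ω = 2π·3984/60 = 417.2 rad/s
For an in-line slider-crank, x = r cosθ + √(L² − r² sin²θ), so v = −rω sinθ·[1 + r cosθ/√(L² − r² sin²θ)].
With r = 0.0519 m, L = 0.2471 m, θ = 160.4°: √(L² − r² sin²θ) = 0.24649 m.
v = −0.0519·417.2·0.33545·[1 + 0.0519·-0.94206/0.24649] = -5.8227 m/s.
|v| = 5.8227 m/s.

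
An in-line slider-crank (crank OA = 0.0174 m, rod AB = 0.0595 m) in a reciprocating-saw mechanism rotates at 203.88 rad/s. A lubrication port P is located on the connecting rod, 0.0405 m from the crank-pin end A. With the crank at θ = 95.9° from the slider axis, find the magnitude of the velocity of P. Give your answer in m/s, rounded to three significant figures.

ω = 203.9 rad/s.  Crank-pin speed |V_A| = rω = 3.5475 m/s, perpendicular to OA.
Rod angle: sinφ = −(r/L) sinθ ⇒ φ = -16.911°; ω_rod = −rω cosθ/√(L²−r²sin²θ) = +6.4057 rad/s.
V_P = V_A + ω_rod × AP, with AP = 0.0405 m along the rod.
Components: V_Px = −rω sinθ − a·ω_rod·sinφ = -3.4533 m/s;  V_Py = rω cosθ + a·ω_rod·cosφ = -0.11645 m/s.
|V_P| = √(V_Px² + V_Py²) = 3.4552 m/s.

3.46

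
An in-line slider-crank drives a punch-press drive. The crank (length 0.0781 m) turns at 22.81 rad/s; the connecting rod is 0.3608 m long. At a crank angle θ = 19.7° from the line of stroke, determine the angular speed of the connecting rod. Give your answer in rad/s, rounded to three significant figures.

4.66

ω = 22.81 rad/s
The rod makes angle φ with the slider axis where L sinφ = r sinθ; differentiating, L cosφ·φ̇ = r ω cosθ.
L cosφ = √(L² − r² sin²θ) = 0.35984 m.
|ω_rod| = r ω |cosθ| / √(L² − r² sin²θ) = 0.0781·22.81·0.94147/0.35984 = 4.661 rad/s.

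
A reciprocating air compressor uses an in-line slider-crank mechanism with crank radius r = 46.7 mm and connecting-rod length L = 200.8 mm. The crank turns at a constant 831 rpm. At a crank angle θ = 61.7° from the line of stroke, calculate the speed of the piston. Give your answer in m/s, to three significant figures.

3.98

ω = 2π·831/60 = 87.02 rad/s
For an in-line slider-crank, x = r cosθ + √(L² − r² sin²θ), so v = −rω sinθ·[1 + r cosθ/√(L² − r² sin²θ)].
With r = 0.0467 m, L = 0.2008 m, θ = 61.7°: √(L² − r² sin²θ) = 0.19654 m.
v = −0.0467·87.02·0.88048·[1 + 0.0467·0.47409/0.19654] = -3.9813 m/s.
|v| = 3.9813 m/s.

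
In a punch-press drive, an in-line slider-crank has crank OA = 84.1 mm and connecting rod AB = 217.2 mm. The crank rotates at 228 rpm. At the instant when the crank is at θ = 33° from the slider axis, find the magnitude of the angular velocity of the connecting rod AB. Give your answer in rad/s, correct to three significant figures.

7.93

ω = 23.88 rad/s (converted from 228 rpm).
The rod makes angle φ with the slider axis where L sinφ = r sinθ; differentiating, L cosφ·φ̇ = r ω cosθ.
L cosφ = √(L² − r² sin²θ) = 0.21232 m.
|ω_rod| = r ω |cosθ| / √(L² − r² sin²θ) = 0.0841·23.88·0.83867/0.21232 = 7.9318 rad/s.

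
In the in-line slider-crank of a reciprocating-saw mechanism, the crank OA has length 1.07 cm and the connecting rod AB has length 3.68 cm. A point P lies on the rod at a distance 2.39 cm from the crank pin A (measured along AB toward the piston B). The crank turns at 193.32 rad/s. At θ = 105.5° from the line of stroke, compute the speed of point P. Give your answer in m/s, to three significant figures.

ω = 193.3 rad/s.  Crank-pin speed |V_A| = rω = 2.0685 m/s, perpendicular to OA.
Rod angle: sinφ = −(r/L) sinθ ⇒ φ = -16.271°; ω_rod = −rω cosθ/√(L²−r²sin²θ) = +15.648 rad/s.
V_P = V_A + ω_rod × AP, with AP = 0.0239 m along the rod.
Components: V_Px = −rω sinθ − a·ω_rod·sinφ = -1.8885 m/s;  V_Py = rω cosθ + a·ω_rod·cosφ = -0.19378 m/s.
|V_P| = √(V_Px² + V_Py²) = 1.8984 m/s.

1.90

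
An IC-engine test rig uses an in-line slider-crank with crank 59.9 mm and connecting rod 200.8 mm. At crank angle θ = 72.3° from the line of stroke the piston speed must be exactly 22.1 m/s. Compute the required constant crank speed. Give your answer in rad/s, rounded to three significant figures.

For an in-line slider-crank, |v_piston| = rω|sinθ|·[1 + r cosθ/√(L² − r² sin²θ)].
With r = 0.0599 m, L = 0.2008 m, θ = 72.3°: the bracketed kinematic factor |dx/dθ| = 0.062462 m.
ω = v/|dx/dθ| = 22.1/0.062462 = 353.81 rad/s.

354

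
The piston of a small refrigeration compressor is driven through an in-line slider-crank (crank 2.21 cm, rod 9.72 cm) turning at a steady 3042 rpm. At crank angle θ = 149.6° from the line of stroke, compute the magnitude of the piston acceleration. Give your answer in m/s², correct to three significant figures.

1680

ω = 2π·3042/60 = 318.6 rad/s
x(θ) = r cosθ + √(L² − r² sin²θ); with ω constant, a = ω²·d²x/dθ².
d²x/dθ² = −r cosθ − r²(cos2θ)/√u − r⁴ sin²2θ/(4u^{3/2}),  u = L² − r² sin²θ = 0.00932277 m².
Substituting r = 0.0221 m, L = 0.0972 m, θ = 149.6°: d²x/dθ² = +0.016543 m.
a = ω²·d²x/dθ² = (318.6)²·(+0.016543) = +1678.8 m/s²;  |a| = 1678.8 m/s².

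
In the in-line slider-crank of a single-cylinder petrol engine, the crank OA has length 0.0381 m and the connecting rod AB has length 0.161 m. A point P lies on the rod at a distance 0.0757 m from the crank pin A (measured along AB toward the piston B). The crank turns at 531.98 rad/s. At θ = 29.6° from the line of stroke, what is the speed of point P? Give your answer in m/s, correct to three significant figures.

14.4

ω = 532 rad/s.  Crank-pin speed |V_A| = rω = 20.268 m/s, perpendicular to OA.
Rod angle: sinφ = −(r/L) sinθ ⇒ φ = -6.713°; ω_rod = −rω cosθ/√(L²−r²sin²θ) = -110.22 rad/s.
V_P = V_A + ω_rod × AP, with AP = 0.0757 m along the rod.
Components: V_Px = −rω sinθ − a·ω_rod·sinφ = -10.987 m/s;  V_Py = rω cosθ + a·ω_rod·cosφ = +9.3371 m/s.
|V_P| = √(V_Px² + V_Py²) = 14.418 m/s.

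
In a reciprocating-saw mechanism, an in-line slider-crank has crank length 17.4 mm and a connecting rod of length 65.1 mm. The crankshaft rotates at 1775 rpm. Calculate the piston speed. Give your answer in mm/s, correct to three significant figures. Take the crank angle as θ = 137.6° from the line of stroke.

1740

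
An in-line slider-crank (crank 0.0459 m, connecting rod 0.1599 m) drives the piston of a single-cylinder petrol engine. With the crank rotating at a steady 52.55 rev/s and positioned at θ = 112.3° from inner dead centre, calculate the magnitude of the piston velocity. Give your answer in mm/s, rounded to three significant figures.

12400

ω = 2π·52.6 = 330.2 rad/s
For an in-line slider-crank, x = r cosθ + √(L² − r² sin²θ), so v = −rω sinθ·[1 + r cosθ/√(L² − r² sin²θ)].
With r = 0.0459 m, L = 0.1599 m, θ = 112.3°: √(L² − r² sin²θ) = 0.15416 m.
v = −0.0459·330.2·0.92521·[1 + 0.0459·-0.37946/0.15416] = -12.438 m/s.
|v| = 12.438 m/s = 12438 mm/s.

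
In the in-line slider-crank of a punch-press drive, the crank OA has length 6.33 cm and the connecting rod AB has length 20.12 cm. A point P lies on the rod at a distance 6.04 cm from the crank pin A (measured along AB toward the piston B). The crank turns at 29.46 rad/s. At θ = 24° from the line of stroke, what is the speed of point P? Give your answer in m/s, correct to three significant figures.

ω = 29.46 rad/s.  Crank-pin speed |V_A| = rω = 1.8648 m/s, perpendicular to OA.
Rod angle: sinφ = −(r/L) sinθ ⇒ φ = -7.352°; ω_rod = −rω cosθ/√(L²−r²sin²θ) = -8.5374 rad/s.
V_P = V_A + ω_rod × AP, with AP = 0.0604 m along the rod.
Components: V_Px = −rω sinθ − a·ω_rod·sinφ = -0.82448 m/s;  V_Py = rω cosθ + a·ω_rod·cosφ = +1.1922 m/s.
|V_P| = √(V_Px² + V_Py²) = 1.4495 m/s.

1.45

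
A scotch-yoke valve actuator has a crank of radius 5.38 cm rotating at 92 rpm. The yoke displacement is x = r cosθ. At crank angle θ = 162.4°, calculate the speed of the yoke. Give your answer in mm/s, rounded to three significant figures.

157

ω = 9.634 rad/s (from 92 rpm).
x = r cosθ ⇒ ẋ = −rω sinθ.
|v| = rω|sinθ| = 0.0538·9.634·|sin 162.4°| = 0.15672 m/s = 156.72 mm/s.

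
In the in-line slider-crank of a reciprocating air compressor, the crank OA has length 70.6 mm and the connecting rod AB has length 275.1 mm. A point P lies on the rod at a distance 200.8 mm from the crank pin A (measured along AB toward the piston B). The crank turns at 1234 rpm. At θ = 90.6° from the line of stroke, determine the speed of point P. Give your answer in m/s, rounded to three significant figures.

ω = 129.2 rad/s.  Crank-pin speed |V_A| = rω = 9.1232 m/s, perpendicular to OA.
Rod angle: sinφ = −(r/L) sinθ ⇒ φ = -14.870°; ω_rod = −rω cosθ/√(L²−r²sin²θ) = +0.35931 rad/s.
V_P = V_A + ω_rod × AP, with AP = 0.2008 m along the rod.
Components: V_Px = −rω sinθ − a·ω_rod·sinφ = -9.1042 m/s;  V_Py = rω cosθ + a·ω_rod·cosφ = -0.025803 m/s.
|V_P| = √(V_Px² + V_Py²) = 9.1042 m/s.

9.10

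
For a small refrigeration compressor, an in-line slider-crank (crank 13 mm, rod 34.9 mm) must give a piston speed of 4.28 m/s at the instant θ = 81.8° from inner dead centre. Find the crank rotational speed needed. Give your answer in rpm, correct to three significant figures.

For an in-line slider-crank, |v_piston| = rω|sinθ|·[1 + r cosθ/√(L² − r² sin²θ)].
With r = 0.013 m, L = 0.0349 m, θ = 81.8°: the bracketed kinematic factor |dx/dθ| = 0.013603 m.
ω = v/|dx/dθ| = 4.28/0.013603 = 314.65 rad/s.
N = 60ω/(2π) = 3004.7 rpm.

3000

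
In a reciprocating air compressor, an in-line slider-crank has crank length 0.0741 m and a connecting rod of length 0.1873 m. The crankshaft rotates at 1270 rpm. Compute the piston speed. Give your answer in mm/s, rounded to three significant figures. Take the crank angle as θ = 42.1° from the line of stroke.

8620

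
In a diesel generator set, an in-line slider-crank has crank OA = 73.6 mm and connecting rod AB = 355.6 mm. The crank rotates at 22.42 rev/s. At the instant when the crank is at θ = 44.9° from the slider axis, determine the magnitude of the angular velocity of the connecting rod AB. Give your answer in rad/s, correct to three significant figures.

20.9

ω = 140.9 rad/s (converted from 22.42 rev/s).
The rod makes angle φ with the slider axis where L sinφ = r sinθ; differentiating, L cosφ·φ̇ = r ω cosθ.
L cosφ = √(L² − r² sin²θ) = 0.35178 m.
|ω_rod| = r ω |cosθ| / √(L² − r² sin²θ) = 0.0736·140.9·0.70834/0.35178 = 20.877 rad/s.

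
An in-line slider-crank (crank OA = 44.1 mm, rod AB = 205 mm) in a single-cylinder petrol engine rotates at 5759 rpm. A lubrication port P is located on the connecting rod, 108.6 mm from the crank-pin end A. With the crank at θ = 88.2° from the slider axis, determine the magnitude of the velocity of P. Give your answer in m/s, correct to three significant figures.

ω = 603.1 rad/s.  Crank-pin speed |V_A| = rω = 26.596 m/s, perpendicular to OA.
Rod angle: sinφ = −(r/L) sinθ ⇒ φ = -12.416°; ω_rod = −rω cosθ/√(L²−r²sin²θ) = -4.1727 rad/s.
V_P = V_A + ω_rod × AP, with AP = 0.1086 m along the rod.
Components: V_Px = −rω sinθ − a·ω_rod·sinφ = -26.68 m/s;  V_Py = rω cosθ + a·ω_rod·cosφ = +0.39284 m/s.
|V_P| = √(V_Px² + V_Py²) = 26.683 m/s.

26.7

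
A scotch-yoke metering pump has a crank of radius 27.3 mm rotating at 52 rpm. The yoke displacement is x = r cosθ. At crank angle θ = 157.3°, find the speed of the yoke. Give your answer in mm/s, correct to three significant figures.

ω = 5.445 rad/s (from 52 rpm).
x = r cosθ ⇒ ẋ = −rω sinθ.
|v| = rω|sinθ| = 0.0273·5.445·|sin 157.3°| = 0.057369 m/s = 57.369 mm/s.

57.4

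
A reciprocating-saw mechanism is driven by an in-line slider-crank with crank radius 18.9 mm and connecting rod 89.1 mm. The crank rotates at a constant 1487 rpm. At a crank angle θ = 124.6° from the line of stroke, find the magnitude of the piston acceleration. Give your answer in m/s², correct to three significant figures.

294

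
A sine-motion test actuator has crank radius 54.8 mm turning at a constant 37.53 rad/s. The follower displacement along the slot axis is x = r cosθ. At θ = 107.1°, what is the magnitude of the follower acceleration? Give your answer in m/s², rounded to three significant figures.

ω = 37.53 rad/s
x = r cosθ ⇒ ẍ = −rω² cosθ (ω constant).
|a| = rω²|cosθ| = 0.0548·(37.53)²·|cos 107.1°| = 22.696 m/s².

22.7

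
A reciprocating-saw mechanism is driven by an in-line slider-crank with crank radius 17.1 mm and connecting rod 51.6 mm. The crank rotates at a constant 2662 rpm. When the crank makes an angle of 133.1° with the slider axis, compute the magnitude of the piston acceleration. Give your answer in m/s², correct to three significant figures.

925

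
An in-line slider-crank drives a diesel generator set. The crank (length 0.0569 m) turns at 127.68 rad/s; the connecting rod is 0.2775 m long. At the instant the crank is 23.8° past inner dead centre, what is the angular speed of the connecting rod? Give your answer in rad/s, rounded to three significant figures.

24.0

ω = 127.7 rad/s
The rod makes angle φ with the slider axis where L sinφ = r sinθ; differentiating, L cosφ·φ̇ = r ω cosθ.
L cosφ = √(L² − r² sin²θ) = 0.27655 m.
|ω_rod| = r ω |cosθ| / √(L² − r² sin²θ) = 0.0569·127.7·0.91496/0.27655 = 24.036 rad/s.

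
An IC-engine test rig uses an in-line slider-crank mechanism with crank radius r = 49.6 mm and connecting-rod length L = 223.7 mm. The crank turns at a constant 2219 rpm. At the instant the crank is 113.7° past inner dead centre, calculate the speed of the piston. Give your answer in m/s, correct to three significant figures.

9.59

ω = 2π·2219/60 = 232.4 rad/s
For an in-line slider-crank, x = r cosθ + √(L² − r² sin²θ), so v = −rω sinθ·[1 + r cosθ/√(L² − r² sin²θ)].
With r = 0.0496 m, L = 0.2237 m, θ = 113.7°: √(L² − r² sin²θ) = 0.21904 m.
v = −0.0496·232.4·0.91566·[1 + 0.0496·-0.40195/0.21904] = -9.5931 m/s.
|v| = 9.5931 m/s.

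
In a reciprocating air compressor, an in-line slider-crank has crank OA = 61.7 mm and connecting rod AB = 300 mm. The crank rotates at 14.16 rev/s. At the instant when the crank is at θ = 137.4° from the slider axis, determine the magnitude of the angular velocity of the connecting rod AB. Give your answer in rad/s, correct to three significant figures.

ω = 88.97 rad/s (converted from 14.16 rev/s).
The rod makes angle φ with the slider axis where L sinφ = r sinθ; differentiating, L cosφ·φ̇ = r ω cosθ.
L cosφ = √(L² − r² sin²θ) = 0.29708 m.
|ω_rod| = r ω |cosθ| / √(L² − r² sin²θ) = 0.0617·88.97·0.73610/0.29708 = 13.602 rad/s.

13.6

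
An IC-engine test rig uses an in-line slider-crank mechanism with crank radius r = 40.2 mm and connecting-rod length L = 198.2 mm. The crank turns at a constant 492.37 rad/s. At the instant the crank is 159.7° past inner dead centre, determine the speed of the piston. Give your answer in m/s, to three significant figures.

ω = 492.4 rad/s
For an in-line slider-crank, x = r cosθ + √(L² − r² sin²θ), so v = −rω sinθ·[1 + r cosθ/√(L² − r² sin²θ)].
With r = 0.0402 m, L = 0.1982 m, θ = 159.7°: √(L² − r² sin²θ) = 0.19771 m.
v = −0.0402·492.4·0.34694·[1 + 0.0402·-0.93789/0.19771] = -5.5575 m/s.
|v| = 5.5575 m/s.

5.56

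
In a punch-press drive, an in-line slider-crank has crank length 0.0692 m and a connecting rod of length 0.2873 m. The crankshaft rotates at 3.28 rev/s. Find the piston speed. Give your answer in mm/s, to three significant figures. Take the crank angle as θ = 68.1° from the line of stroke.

ω = 2π·3.28 = 20.61 rad/s
For an in-line slider-crank, x = r cosθ + √(L² − r² sin²θ), so v = −rω sinθ·[1 + r cosθ/√(L² − r² sin²θ)].
With r = 0.0692 m, L = 0.2873 m, θ = 68.1°: √(L² − r² sin²θ) = 0.28003 m.
v = −0.0692·20.61·0.92784·[1 + 0.0692·0.37299/0.28003] = -1.4452 m/s.
|v| = 1.4452 m/s = 1445.2 mm/s.

1450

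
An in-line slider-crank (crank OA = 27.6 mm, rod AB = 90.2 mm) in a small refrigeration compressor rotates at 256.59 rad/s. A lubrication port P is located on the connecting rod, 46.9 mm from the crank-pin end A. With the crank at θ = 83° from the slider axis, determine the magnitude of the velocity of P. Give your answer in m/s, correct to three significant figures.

ω = 256.6 rad/s.  Crank-pin speed |V_A| = rω = 7.0819 m/s, perpendicular to OA.
Rod angle: sinφ = −(r/L) sinθ ⇒ φ = -17.680°; ω_rod = −rω cosθ/√(L²−r²sin²θ) = -10.043 rad/s.
V_P = V_A + ω_rod × AP, with AP = 0.0469 m along the rod.
Components: V_Px = −rω sinθ − a·ω_rod·sinφ = -7.1721 m/s;  V_Py = rω cosθ + a·ω_rod·cosφ = +0.41431 m/s.
|V_P| = √(V_Px² + V_Py²) = 7.1841 m/s.

7.18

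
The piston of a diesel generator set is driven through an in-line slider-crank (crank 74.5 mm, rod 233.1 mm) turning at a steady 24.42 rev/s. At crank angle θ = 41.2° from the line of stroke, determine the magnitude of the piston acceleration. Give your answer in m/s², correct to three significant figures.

1410

ω = 2π·24.4 = 153.4 rad/s
x(θ) = r cosθ + √(L² − r² sin²θ); with ω constant, a = ω²·d²x/dθ².
d²x/dθ² = −r cosθ − r²(cos2θ)/√u − r⁴ sin²2θ/(4u^{3/2}),  u = L² − r² sin²θ = 0.0519275 m².
Substituting r = 0.0745 m, L = 0.2331 m, θ = 41.2°: d²x/dθ² = -0.059916 m.
a = ω²·d²x/dθ² = (153.4)²·(-0.059916) = -1410.6 m/s²;  |a| = 1410.6 m/s².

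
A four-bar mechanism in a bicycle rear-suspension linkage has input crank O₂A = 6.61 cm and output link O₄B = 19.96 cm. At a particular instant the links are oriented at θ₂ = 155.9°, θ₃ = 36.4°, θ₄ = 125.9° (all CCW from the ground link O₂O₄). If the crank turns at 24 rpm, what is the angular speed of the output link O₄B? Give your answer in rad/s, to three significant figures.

ω₂ = 2.513 rad/s (from 24 rpm).
Differentiating the loop-closure r₂e^{iθ₂}+r₃e^{iθ₃}=r₁+r₄e^{iθ₄} gives r₂ω₂e^{iθ₂}+r₃ω₃e^{iθ₃}=r₄ω₄e^{iθ₄}.
Eliminating the other unknown: ω₄ = r₂ω₂ sin(θ₂−θ₃) / [r₄ sin(θ₄−θ₃)].
Numerator sine = +0.87036; denominator sine = +0.99996.
Result = 0.0661·2.513·(+0.87036) / (0.1996·(+0.99996)) = +0.72443 rad/s; magnitude 0.72443 rad/s.

0.724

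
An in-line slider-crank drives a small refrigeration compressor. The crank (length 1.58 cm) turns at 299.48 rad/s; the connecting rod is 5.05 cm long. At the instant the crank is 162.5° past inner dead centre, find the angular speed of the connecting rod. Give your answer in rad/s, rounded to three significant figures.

ω = 299.5 rad/s
The rod makes angle φ with the slider axis where L sinφ = r sinθ; differentiating, L cosφ·φ̇ = r ω cosθ.
L cosφ = √(L² − r² sin²θ) = 0.050276 m.
|ω_rod| = r ω |cosθ| / √(L² − r² sin²θ) = 0.0158·299.5·0.95372/0.050276 = 89.76 rad/s.

89.8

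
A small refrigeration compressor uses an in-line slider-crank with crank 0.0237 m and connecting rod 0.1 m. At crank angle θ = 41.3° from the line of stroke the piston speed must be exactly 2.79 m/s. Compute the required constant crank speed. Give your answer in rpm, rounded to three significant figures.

1440

For an in-line slider-crank, |v_piston| = rω|sinθ|·[1 + r cosθ/√(L² − r² sin²θ)].
With r = 0.0237 m, L = 0.1 m, θ = 41.3°: the bracketed kinematic factor |dx/dθ| = 0.018462 m.
ω = v/|dx/dθ| = 2.79/0.018462 = 151.12 rad/s.
N = 60ω/(2π) = 1443.1 rpm.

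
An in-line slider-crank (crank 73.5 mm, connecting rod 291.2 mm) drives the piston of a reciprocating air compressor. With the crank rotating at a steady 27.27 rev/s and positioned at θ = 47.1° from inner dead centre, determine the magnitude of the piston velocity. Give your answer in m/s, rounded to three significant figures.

10.8

ω = 2π·27.3 = 171.3 rad/s
For an in-line slider-crank, x = r cosθ + √(L² − r² sin²θ), so v = −rω sinθ·[1 + r cosθ/√(L² − r² sin²θ)].
With r = 0.0735 m, L = 0.2912 m, θ = 47.1°: √(L² − r² sin²θ) = 0.28618 m.
v = −0.0735·171.3·0.73254·[1 + 0.0735·0.68072/0.28618] = -10.838 m/s.
|v| = 10.838 m/s.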